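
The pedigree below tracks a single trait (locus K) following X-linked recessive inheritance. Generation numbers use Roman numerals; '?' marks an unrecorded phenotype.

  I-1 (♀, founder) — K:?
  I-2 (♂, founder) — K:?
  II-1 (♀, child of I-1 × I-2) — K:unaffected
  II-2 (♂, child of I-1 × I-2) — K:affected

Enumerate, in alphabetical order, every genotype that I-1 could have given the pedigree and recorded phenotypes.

K/I-1 ? ·: X^KX^k|X^kX^k
K/I-2 ? ·: X^KY|X^kY
K/II-1 un I-1×I-2: X^KX^K|X^KX^k
K/II-2 aff I-1×I-2: X^kY
⇒ K over [I-1,I-2,II-1,II-2]: 4 consistent

I-1 ∈ {X^KX^k, X^kX^k}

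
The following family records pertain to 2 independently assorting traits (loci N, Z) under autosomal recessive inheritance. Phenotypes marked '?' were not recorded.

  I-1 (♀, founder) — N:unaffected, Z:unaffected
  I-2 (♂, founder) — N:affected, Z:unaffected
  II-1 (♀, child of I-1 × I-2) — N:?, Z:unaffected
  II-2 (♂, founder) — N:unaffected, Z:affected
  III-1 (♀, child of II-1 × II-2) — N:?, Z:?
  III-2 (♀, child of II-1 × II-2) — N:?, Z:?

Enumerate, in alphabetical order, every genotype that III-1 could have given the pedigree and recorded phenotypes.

N/I-1 un ·: NN|Nn
N/I-2 aff ·: nn
N/II-1 ? I-1×I-2: Nn|nn
N/II-2 un ·: NN|Nn
N/III-1 ? II-1×II-2: NN|Nn|nn
N/III-2 ? II-1×II-2: NN|Nn|nn
⇒ N over [I-1,I-2,II-1,II-2,III-1,III-2]: 31 consistent
Z/I-1 un ·: ZZ|Zz
Z/I-2 un ·: ZZ|Zz
Z/II-1 un I-1×I-2: ZZ|Zz
Z/II-2 aff ·: zz
Z/III-1 ? II-1×II-2: Zz|zz
Z/III-2 ? II-1×II-2: Zz|zz
⇒ Z over [I-1,I-2,II-1,II-2,III-1,III-2]: 16 consistent

III-1 ∈ {NN Zz, NN zz, Nn Zz, Nn zz, nn Zz, nn zz}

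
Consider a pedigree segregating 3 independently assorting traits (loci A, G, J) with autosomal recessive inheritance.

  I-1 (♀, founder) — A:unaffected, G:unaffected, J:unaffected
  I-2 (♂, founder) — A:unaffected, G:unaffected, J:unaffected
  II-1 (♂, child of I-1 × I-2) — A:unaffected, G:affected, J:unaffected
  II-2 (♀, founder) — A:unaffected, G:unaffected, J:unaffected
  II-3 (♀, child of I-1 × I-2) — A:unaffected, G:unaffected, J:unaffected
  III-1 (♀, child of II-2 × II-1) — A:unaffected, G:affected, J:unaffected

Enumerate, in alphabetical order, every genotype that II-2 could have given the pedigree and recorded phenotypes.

II-2 ∈ {AA Gg JJ, AA Gg Jj, Aa Gg JJ, Aa Gg Jj}

A/I-1 un ·: AA|Aa
A/I-2 un ·: AA|Aa
A/II-1 un I-1×I-2: AA|Aa
A/II-2 un ·: AA|Aa
A/II-3 un I-1×I-2: AA|Aa
A/III-1 un II-2×II-1: AA|Aa
⇒ A over [I-1,I-2,II-1,II-2,II-3,III-1]: 45 consistent
G/I-1 un ·: Gg
G/I-2 un ·: Gg
G/II-1 aff I-1×I-2: gg
G/II-2 un ·: Gg
G/II-3 un I-1×I-2: GG|Gg
G/III-1 aff II-2×II-1: gg
⇒ G over [I-1,I-2,II-1,II-2,II-3,III-1]: 2 consistent
J/I-1 un ·: JJ|Jj
J/I-2 un ·: JJ|Jj
J/II-1 un I-1×I-2: JJ|Jj
J/II-2 un ·: JJ|Jj
J/II-3 un I-1×I-2: JJ|Jj
J/III-1 un II-2×II-1: JJ|Jj
⇒ J over [I-1,I-2,II-1,II-2,II-3,III-1]: 45 consistent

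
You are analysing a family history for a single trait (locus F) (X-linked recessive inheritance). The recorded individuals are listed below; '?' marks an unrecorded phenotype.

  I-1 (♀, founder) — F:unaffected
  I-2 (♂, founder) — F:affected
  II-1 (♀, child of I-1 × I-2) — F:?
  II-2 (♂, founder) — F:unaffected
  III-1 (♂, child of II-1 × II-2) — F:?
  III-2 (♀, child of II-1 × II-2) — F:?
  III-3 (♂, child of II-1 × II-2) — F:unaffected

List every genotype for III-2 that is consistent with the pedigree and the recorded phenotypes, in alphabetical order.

F/I-1 un ·: X^FX^F|X^FX^f
F/I-2 aff ·: X^fY
F/II-1 ? I-1×I-2: X^FX^f
F/II-2 un ·: X^FY
F/III-1 ? II-1×II-2: X^FY|X^fY
F/III-2 ? II-1×II-2: X^FX^F|X^FX^f
F/III-3 un II-1×II-2: X^FY
⇒ F over [I-1,I-2,II-1,II-2,III-1,III-2,III-3]: 8 consistent

III-2 ∈ {X^FX^F, X^FX^f}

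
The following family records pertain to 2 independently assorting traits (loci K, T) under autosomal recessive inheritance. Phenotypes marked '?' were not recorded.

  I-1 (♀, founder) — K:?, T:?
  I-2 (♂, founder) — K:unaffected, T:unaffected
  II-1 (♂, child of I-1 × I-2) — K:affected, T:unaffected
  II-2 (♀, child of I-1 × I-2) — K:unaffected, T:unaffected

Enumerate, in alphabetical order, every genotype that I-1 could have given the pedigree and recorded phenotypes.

I-1 ∈ {Kk TT, Kk Tt, Kk tt, kk TT, kk Tt, kk tt}

K/I-1 ? ·: Kk|kk
K/I-2 un ·: Kk
K/II-1 aff I-1×I-2: kk
K/II-2 un I-1×I-2: KK|Kk
⇒ K over [I-1,I-2,II-1,II-2]: 3 consistent
T/I-1 ? ·: TT|Tt|tt
T/I-2 un ·: TT|Tt
T/II-1 un I-1×I-2: TT|Tt
T/II-2 un I-1×I-2: TT|Tt
⇒ T over [I-1,I-2,II-1,II-2]: 15 consistent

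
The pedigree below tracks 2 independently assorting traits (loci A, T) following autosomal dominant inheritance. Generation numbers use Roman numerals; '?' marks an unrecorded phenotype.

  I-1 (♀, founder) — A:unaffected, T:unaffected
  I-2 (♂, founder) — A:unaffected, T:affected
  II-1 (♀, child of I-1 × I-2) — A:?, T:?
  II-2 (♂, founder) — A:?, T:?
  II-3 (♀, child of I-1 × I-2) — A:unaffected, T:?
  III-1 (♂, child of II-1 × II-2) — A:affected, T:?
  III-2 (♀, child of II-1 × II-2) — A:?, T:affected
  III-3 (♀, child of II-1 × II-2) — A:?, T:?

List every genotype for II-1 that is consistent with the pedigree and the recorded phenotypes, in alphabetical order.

A/I-1 un ·: aa
A/I-2 un ·: aa
A/II-1 ? I-1×I-2: aa
A/II-2 ? ·: Aa|AA
A/II-3 un I-1×I-2: aa
A/III-1 aff II-1×II-2: Aa
A/III-2 ? II-1×II-2: aa|Aa
A/III-3 ? II-1×II-2: aa|Aa
⇒ A over [I-1,I-2,II-1,II-2,II-3,III-1,III-2,III-3]: 5 consistent
T/I-1 un ·: tt
T/I-2 aff ·: Tt|TT
T/II-1 ? I-1×I-2: tt|Tt
T/II-2 ? ·: tt|Tt|TT
T/II-3 ? I-1×I-2: tt|Tt
T/III-1 ? II-1×II-2: tt|Tt|TT
T/III-2 aff II-1×II-2: Tt|TT
T/III-3 ? II-1×II-2: tt|Tt|TT
⇒ T over [I-1,I-2,II-1,II-2,II-3,III-1,III-2,III-3]: 100 consistent

II-1 ∈ {aa Tt, aa tt}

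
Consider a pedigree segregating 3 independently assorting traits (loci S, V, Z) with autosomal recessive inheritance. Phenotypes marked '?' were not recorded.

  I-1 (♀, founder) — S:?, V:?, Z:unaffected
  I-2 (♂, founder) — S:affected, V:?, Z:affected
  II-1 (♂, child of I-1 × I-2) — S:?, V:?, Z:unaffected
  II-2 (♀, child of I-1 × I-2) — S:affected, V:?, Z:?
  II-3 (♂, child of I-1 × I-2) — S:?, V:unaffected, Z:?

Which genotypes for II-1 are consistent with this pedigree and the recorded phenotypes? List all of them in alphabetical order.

II-1 ∈ {Ss VV Zz, Ss Vv Zz, Ss vv Zz, ss VV Zz, ss Vv Zz, ss vv Zz}

S/I-1 ? ·: Ss|ss
S/I-2 aff ·: ss
S/II-1 ? I-1×I-2: Ss|ss
S/II-2 aff I-1×I-2: ss
S/II-3 ? I-1×I-2: Ss|ss
⇒ S over [I-1,I-2,II-1,II-2,II-3]: 5 consistent
V/I-1 ? ·: VV|Vv|vv
V/I-2 ? ·: VV|Vv|vv
V/II-1 ? I-1×I-2: VV|Vv|vv
V/II-2 ? I-1×I-2: VV|Vv|vv
V/II-3 un I-1×I-2: VV|Vv
⇒ V over [I-1,I-2,II-1,II-2,II-3]: 45 consistent
Z/I-1 un ·: ZZ|Zz
Z/I-2 aff ·: zz
Z/II-1 un I-1×I-2: Zz
Z/II-2 ? I-1×I-2: Zz|zz
Z/II-3 ? I-1×I-2: Zz|zz
⇒ Z over [I-1,I-2,II-1,II-2,II-3]: 5 consistent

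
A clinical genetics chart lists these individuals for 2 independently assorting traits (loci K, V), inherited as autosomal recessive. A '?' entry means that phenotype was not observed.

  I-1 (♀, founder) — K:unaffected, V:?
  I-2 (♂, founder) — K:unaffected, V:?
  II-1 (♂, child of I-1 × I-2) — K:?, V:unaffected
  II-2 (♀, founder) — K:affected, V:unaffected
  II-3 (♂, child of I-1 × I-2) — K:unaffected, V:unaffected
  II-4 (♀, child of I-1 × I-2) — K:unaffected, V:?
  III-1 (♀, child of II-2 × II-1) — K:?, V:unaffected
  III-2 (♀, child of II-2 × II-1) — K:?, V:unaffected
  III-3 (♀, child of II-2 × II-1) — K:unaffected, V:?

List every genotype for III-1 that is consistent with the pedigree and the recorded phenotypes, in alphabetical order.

III-1 ∈ {Kk VV, Kk Vv, kk VV, kk Vv}

K/I-1 un ·: KK|Kk
K/I-2 un ·: KK|Kk
K/II-1 ? I-1×I-2: KK|Kk
K/II-2 aff ·: kk
K/II-3 un I-1×I-2: KK|Kk
K/II-4 un I-1×I-2: KK|Kk
K/III-1 ? II-2×II-1: Kk|kk
K/III-2 ? II-2×II-1: Kk|kk
K/III-3 un II-2×II-1: Kk
⇒ K over [I-1,I-2,II-1,II-2,II-3,II-4,III-1,III-2,III-3]: 61 consistent
V/I-1 ? ·: VV|Vv|vv
V/I-2 ? ·: VV|Vv|vv
V/II-1 un I-1×I-2: VV|Vv
V/II-2 un ·: VV|Vv
V/II-3 un I-1×I-2: VV|Vv
V/II-4 ? I-1×I-2: VV|Vv|vv
V/III-1 un II-2×II-1: VV|Vv
V/III-2 un II-2×II-1: VV|Vv
V/III-3 ? II-2×II-1: VV|Vv|vv
⇒ V over [I-1,I-2,II-1,II-2,II-3,II-4,III-1,III-2,III-3]: 535 consistent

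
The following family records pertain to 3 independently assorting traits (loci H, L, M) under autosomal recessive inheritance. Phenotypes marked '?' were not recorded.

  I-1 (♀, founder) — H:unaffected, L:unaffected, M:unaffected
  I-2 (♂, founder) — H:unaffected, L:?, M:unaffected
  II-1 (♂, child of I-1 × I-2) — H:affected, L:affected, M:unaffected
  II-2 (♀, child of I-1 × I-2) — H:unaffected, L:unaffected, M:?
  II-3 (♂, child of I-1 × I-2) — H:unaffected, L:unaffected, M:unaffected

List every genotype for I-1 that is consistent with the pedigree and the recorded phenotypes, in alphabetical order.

H/I-1 un ·: Hh
H/I-2 un ·: Hh
H/II-1 aff I-1×I-2: hh
H/II-2 un I-1×I-2: HH|Hh
H/II-3 un I-1×I-2: HH|Hh
⇒ H over [I-1,I-2,II-1,II-2,II-3]: 4 consistent
L/I-1 un ·: Ll
L/I-2 ? ·: Ll|ll
L/II-1 aff I-1×I-2: ll
L/II-2 un I-1×I-2: LL|Ll
L/II-3 un I-1×I-2: LL|Ll
⇒ L over [I-1,I-2,II-1,II-2,II-3]: 5 consistent
M/I-1 un ·: MM|Mm
M/I-2 un ·: MM|Mm
M/II-1 un I-1×I-2: MM|Mm
M/II-2 ? I-1×I-2: MM|Mm|mm
M/II-3 un I-1×I-2: MM|Mm
⇒ M over [I-1,I-2,II-1,II-2,II-3]: 29 consistent

I-1 ∈ {Hh Ll MM, Hh Ll Mm}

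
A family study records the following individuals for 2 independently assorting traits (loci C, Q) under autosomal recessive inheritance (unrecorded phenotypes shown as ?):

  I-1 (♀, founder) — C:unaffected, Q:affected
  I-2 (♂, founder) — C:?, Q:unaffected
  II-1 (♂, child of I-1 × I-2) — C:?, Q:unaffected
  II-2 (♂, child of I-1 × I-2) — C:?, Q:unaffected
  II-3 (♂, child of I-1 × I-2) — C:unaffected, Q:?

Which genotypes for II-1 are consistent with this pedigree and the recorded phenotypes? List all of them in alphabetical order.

C/I-1 un ·: CC|Cc
C/I-2 ? ·: CC|Cc|cc
C/II-1 ? I-1×I-2: CC|Cc|cc
C/II-2 ? I-1×I-2: CC|Cc|cc
C/II-3 un I-1×I-2: CC|Cc
⇒ C over [I-1,I-2,II-1,II-2,II-3]: 40 consistent
Q/I-1 aff ·: qq
Q/I-2 un ·: QQ|Qq
Q/II-1 un I-1×I-2: Qq
Q/II-2 un I-1×I-2: Qq
Q/II-3 ? I-1×I-2: Qq|qq
⇒ Q over [I-1,I-2,II-1,II-2,II-3]: 3 consistent

II-1 ∈ {CC Qq, Cc Qq, cc Qq}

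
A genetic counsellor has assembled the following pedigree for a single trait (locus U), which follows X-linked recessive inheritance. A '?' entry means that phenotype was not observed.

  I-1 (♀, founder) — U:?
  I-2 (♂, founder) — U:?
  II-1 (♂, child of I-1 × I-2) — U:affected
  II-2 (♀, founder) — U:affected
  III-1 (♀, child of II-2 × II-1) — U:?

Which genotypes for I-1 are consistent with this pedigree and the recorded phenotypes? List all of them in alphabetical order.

I-1 ∈ {X^UX^u, X^uX^u}

U/I-1 ? ·: X^UX^u|X^uX^u
U/I-2 ? ·: X^UY|X^uY
U/II-1 aff I-1×I-2: X^uY
U/II-2 aff ·: X^uX^u
U/III-1 ? II-2×II-1: X^uX^u
⇒ U over [I-1,I-2,II-1,II-2,III-1]: 4 consistent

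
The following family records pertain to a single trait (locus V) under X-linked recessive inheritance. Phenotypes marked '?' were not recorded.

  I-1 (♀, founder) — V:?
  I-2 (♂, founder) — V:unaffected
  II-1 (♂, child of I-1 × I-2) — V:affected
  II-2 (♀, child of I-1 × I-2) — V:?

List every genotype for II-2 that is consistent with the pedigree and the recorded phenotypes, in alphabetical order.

V/I-1 ? ·: X^VX^v|X^vX^v
V/I-2 un ·: X^VY
V/II-1 aff I-1×I-2: X^vY
V/II-2 ? I-1×I-2: X^VX^V|X^VX^v
⇒ V over [I-1,I-2,II-1,II-2]: 3 consistent

II-2 ∈ {X^VX^V, X^VX^v}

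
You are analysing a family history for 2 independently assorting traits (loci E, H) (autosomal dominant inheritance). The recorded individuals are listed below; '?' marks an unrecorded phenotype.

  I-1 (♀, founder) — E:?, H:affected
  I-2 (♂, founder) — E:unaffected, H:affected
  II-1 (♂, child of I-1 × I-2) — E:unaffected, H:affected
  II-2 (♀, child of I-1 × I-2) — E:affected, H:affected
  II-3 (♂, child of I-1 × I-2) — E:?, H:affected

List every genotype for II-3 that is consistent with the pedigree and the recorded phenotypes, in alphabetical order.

II-3 ∈ {Ee HH, Ee Hh, ee HH, ee Hh}

E/I-1 ? ·: Ee
E/I-2 un ·: ee
E/II-1 un I-1×I-2: ee
E/II-2 aff I-1×I-2: Ee
E/II-3 ? I-1×I-2: ee|Ee
⇒ E over [I-1,I-2,II-1,II-2,II-3]: 2 consistent
H/I-1 aff ·: Hh|HH
H/I-2 aff ·: Hh|HH
H/II-1 aff I-1×I-2: Hh|HH
H/II-2 aff I-1×I-2: Hh|HH
H/II-3 aff I-1×I-2: Hh|HH
⇒ H over [I-1,I-2,II-1,II-2,II-3]: 25 consistent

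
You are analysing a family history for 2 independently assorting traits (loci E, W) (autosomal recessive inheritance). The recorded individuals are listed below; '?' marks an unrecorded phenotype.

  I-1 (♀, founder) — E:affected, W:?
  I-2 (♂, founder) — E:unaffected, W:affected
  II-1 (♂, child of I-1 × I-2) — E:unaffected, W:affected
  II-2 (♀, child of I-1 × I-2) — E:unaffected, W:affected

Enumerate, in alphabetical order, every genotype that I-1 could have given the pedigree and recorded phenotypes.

I-1 ∈ {ee Ww, ee ww}

E/I-1 aff ·: ee
E/I-2 un ·: EE|Ee
E/II-1 un I-1×I-2: Ee
E/II-2 un I-1×I-2: Ee
⇒ E over [I-1,I-2,II-1,II-2]: 2 consistent
W/I-1 ? ·: Ww|ww
W/I-2 aff ·: ww
W/II-1 aff I-1×I-2: ww
W/II-2 aff I-1×I-2: ww
⇒ W over [I-1,I-2,II-1,II-2]: 2 consistent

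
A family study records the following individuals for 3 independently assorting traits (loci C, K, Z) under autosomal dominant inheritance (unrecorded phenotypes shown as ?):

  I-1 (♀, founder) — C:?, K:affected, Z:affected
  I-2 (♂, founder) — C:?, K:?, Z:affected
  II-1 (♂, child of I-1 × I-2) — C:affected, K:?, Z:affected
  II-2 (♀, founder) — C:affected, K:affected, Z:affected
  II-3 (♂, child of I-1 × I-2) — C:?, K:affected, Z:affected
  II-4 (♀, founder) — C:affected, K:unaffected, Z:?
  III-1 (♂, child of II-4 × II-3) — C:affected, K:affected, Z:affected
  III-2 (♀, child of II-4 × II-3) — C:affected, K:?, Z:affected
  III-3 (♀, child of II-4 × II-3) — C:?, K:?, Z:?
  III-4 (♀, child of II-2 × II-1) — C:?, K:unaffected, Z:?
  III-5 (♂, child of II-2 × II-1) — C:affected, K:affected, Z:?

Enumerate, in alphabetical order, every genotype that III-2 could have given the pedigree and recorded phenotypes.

C/I-1 ? ·: cc|Cc|CC
C/I-2 ? ·: cc|Cc|CC
C/II-1 aff I-1×I-2: Cc|CC
C/II-2 aff ·: Cc|CC
C/II-3 ? I-1×I-2: cc|Cc|CC
C/II-4 aff ·: Cc|CC
C/III-1 aff II-4×II-3: Cc|CC
C/III-2 aff II-4×II-3: Cc|CC
C/III-3 ? II-4×II-3: cc|Cc|CC
C/III-4 ? II-2×II-1: cc|Cc|CC
C/III-5 aff II-2×II-1: Cc|CC
⇒ C over [I-1,I-2,II-1,II-2,II-3,II-4,III-1,III-2,III-3,III-4,III-5]: 2255 consistent
K/I-1 aff ·: Kk|KK
K/I-2 ? ·: kk|Kk|KK
K/II-1 ? I-1×I-2: kk|Kk
K/II-2 aff ·: Kk
K/II-3 aff I-1×I-2: Kk|KK
K/II-4 un ·: kk
K/III-1 aff II-4×II-3: Kk
K/III-2 ? II-4×II-3: kk|Kk
K/III-3 ? II-4×II-3: kk|Kk
K/III-4 un II-2×II-1: kk
K/III-5 aff II-2×II-1: Kk|KK
⇒ K over [I-1,I-2,II-1,II-2,II-3,II-4,III-1,III-2,III-3,III-4,III-5]: 55 consistent
Z/I-1 aff ·: Zz|ZZ
Z/I-2 aff ·: Zz|ZZ
Z/II-1 aff I-1×I-2: Zz|ZZ
Z/II-2 aff ·: Zz|ZZ
Z/II-3 aff I-1×I-2: Zz|ZZ
Z/II-4 ? ·: zz|Zz|ZZ
Z/III-1 aff II-4×II-3: Zz|ZZ
Z/III-2 aff II-4×II-3: Zz|ZZ
Z/III-3 ? II-4×II-3: zz|Zz|ZZ
Z/III-4 ? II-2×II-1: zz|Zz|ZZ
Z/III-5 ? II-2×II-1: zz|Zz|ZZ
⇒ Z over [I-1,I-2,II-1,II-2,II-3,II-4,III-1,III-2,III-3,III-4,III-5]: 1778 consistent

III-2 ∈ {CC Kk ZZ, CC Kk Zz, CC kk ZZ, CC kk Zz, Cc Kk ZZ, Cc Kk Zz, Cc kk ZZ, Cc kk Zz}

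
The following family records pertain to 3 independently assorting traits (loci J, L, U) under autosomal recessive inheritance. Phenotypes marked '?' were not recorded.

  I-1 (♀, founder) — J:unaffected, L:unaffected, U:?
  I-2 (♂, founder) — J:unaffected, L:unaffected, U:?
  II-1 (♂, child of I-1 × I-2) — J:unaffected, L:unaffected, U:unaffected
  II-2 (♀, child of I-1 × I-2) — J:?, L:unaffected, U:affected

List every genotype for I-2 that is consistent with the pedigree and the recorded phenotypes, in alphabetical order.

I-2 ∈ {JJ LL Uu, JJ LL uu, JJ Ll Uu, JJ Ll uu, Jj LL Uu, Jj LL uu, Jj Ll Uu, Jj Ll uu}

J/I-1 un ·: JJ|Jj
J/I-2 un ·: JJ|Jj
J/II-1 un I-1×I-2: JJ|Jj
J/II-2 ? I-1×I-2: JJ|Jj|jj
⇒ J over [I-1,I-2,II-1,II-2]: 15 consistent
L/I-1 un ·: LL|Ll
L/I-2 un ·: LL|Ll
L/II-1 un I-1×I-2: LL|Ll
L/II-2 un I-1×I-2: LL|Ll
⇒ L over [I-1,I-2,II-1,II-2]: 13 consistent
U/I-1 ? ·: Uu|uu
U/I-2 ? ·: Uu|uu
U/II-1 un I-1×I-2: UU|Uu
U/II-2 aff I-1×I-2: uu
⇒ U over [I-1,I-2,II-1,II-2]: 4 consistent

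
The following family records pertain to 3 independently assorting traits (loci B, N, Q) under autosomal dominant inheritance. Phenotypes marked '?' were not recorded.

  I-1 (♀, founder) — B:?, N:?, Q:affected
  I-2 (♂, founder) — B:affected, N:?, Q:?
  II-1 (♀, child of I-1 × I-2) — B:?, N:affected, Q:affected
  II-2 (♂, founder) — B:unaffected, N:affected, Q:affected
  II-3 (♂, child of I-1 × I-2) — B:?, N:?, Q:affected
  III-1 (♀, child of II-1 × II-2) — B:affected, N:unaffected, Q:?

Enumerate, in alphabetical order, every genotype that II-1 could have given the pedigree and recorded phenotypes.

II-1 ∈ {BB Nn QQ, BB Nn Qq, Bb Nn QQ, Bb Nn Qq}

B/I-1 ? ·: bb|Bb|BB
B/I-2 aff ·: Bb|BB
B/II-1 ? I-1×I-2: Bb|BB
B/II-2 un ·: bb
B/II-3 ? I-1×I-2: bb|Bb|BB
B/III-1 aff II-1×II-2: Bb
⇒ B over [I-1,I-2,II-1,II-2,II-3,III-1]: 18 consistent
N/I-1 ? ·: nn|Nn|NN
N/I-2 ? ·: nn|Nn|NN
N/II-1 aff I-1×I-2: Nn
N/II-2 aff ·: Nn
N/II-3 ? I-1×I-2: nn|Nn|NN
N/III-1 un II-1×II-2: nn
⇒ N over [I-1,I-2,II-1,II-2,II-3,III-1]: 13 consistent
Q/I-1 aff ·: Qq|QQ
Q/I-2 ? ·: qq|Qq|QQ
Q/II-1 aff I-1×I-2: Qq|QQ
Q/II-2 aff ·: Qq|QQ
Q/II-3 aff I-1×I-2: Qq|QQ
Q/III-1 ? II-1×II-2: qq|Qq|QQ
⇒ Q over [I-1,I-2,II-1,II-2,II-3,III-1]: 61 consistent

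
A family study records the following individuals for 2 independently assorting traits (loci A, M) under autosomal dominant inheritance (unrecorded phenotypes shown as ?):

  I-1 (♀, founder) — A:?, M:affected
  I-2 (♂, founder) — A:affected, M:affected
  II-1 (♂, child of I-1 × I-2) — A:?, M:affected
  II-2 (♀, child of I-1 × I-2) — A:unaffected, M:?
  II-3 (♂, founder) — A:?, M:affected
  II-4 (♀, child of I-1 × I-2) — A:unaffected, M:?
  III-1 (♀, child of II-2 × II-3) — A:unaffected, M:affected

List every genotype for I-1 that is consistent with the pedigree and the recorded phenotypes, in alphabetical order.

A/I-1 ? ·: aa|Aa
A/I-2 aff ·: Aa
A/II-1 ? I-1×I-2: aa|Aa|AA
A/II-2 un I-1×I-2: aa
A/II-3 ? ·: aa|Aa
A/II-4 un I-1×I-2: aa
A/III-1 un II-2×II-3: aa
⇒ A over [I-1,I-2,II-1,II-2,II-3,II-4,III-1]: 10 consistent
M/I-1 aff ·: Mm|MM
M/I-2 aff ·: Mm|MM
M/II-1 aff I-1×I-2: Mm|MM
M/II-2 ? I-1×I-2: mm|Mm|MM
M/II-3 aff ·: Mm|MM
M/II-4 ? I-1×I-2: mm|Mm|MM
M/III-1 aff II-2×II-3: Mm|MM
⇒ M over [I-1,I-2,II-1,II-2,II-3,II-4,III-1]: 113 consistent

I-1 ∈ {Aa MM, Aa Mm, aa MM, aa Mm}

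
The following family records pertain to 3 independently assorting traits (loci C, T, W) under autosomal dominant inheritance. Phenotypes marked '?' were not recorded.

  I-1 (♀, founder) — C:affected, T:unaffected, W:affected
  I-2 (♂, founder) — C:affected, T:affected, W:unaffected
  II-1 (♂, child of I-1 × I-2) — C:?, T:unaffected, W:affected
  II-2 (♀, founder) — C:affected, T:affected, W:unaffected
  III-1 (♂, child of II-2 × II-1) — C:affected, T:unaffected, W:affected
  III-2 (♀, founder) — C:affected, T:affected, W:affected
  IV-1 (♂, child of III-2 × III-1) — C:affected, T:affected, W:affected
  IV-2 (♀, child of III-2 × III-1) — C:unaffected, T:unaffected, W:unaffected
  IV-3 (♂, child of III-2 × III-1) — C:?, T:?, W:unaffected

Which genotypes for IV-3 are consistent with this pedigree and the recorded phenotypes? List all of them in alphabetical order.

C/I-1 aff ·: Cc|CC
C/I-2 aff ·: Cc|CC
C/II-1 ? I-1×I-2: cc|Cc|CC
C/II-2 aff ·: Cc|CC
C/III-1 aff II-2×II-1: Cc
C/III-2 aff ·: Cc
C/IV-1 aff III-2×III-1: Cc|CC
C/IV-2 un III-2×III-1: cc
C/IV-3 ? III-2×III-1: cc|Cc|CC
⇒ C over [I-1,I-2,II-1,II-2,III-1,III-2,IV-1,IV-2,IV-3]: 72 consistent
T/I-1 un ·: tt
T/I-2 aff ·: Tt
T/II-1 un I-1×I-2: tt
T/II-2 aff ·: Tt
T/III-1 un II-2×II-1: tt
T/III-2 aff ·: Tt
T/IV-1 aff III-2×III-1: Tt
T/IV-2 un III-2×III-1: tt
T/IV-3 ? III-2×III-1: tt|Tt
⇒ T over [I-1,I-2,II-1,II-2,III-1,III-2,IV-1,IV-2,IV-3]: 2 consistent
W/I-1 aff ·: Ww|WW
W/I-2 un ·: ww
W/II-1 aff I-1×I-2: Ww
W/II-2 un ·: ww
W/III-1 aff II-2×II-1: Ww
W/III-2 aff ·: Ww
W/IV-1 aff III-2×III-1: Ww|WW
W/IV-2 un III-2×III-1: ww
W/IV-3 un III-2×III-1: ww
⇒ W over [I-1,I-2,II-1,II-2,III-1,III-2,IV-1,IV-2,IV-3]: 4 consistent

IV-3 ∈ {CC Tt ww, CC tt ww, Cc Tt ww, Cc tt ww, cc Tt ww, cc tt ww}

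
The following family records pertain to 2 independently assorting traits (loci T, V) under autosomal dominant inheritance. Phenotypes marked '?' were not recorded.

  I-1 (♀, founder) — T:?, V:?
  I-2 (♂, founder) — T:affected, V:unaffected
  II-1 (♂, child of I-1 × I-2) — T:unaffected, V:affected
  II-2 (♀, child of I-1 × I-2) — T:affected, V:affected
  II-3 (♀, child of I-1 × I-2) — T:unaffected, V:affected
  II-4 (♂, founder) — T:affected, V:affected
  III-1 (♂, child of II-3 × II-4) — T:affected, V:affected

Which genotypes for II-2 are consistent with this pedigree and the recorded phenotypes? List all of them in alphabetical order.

II-2 ∈ {TT Vv, Tt Vv}

T/I-1 ? ·: tt|Tt
T/I-2 aff ·: Tt
T/II-1 un I-1×I-2: tt
T/II-2 aff I-1×I-2: Tt|TT
T/II-3 un I-1×I-2: tt
T/II-4 aff ·: Tt|TT
T/III-1 aff II-3×II-4: Tt
⇒ T over [I-1,I-2,II-1,II-2,II-3,II-4,III-1]: 6 consistent
V/I-1 ? ·: Vv|VV
V/I-2 un ·: vv
V/II-1 aff I-1×I-2: Vv
V/II-2 aff I-1×I-2: Vv
V/II-3 aff I-1×I-2: Vv
V/II-4 aff ·: Vv|VV
V/III-1 aff II-3×II-4: Vv|VV
⇒ V over [I-1,I-2,II-1,II-2,II-3,II-4,III-1]: 8 consistent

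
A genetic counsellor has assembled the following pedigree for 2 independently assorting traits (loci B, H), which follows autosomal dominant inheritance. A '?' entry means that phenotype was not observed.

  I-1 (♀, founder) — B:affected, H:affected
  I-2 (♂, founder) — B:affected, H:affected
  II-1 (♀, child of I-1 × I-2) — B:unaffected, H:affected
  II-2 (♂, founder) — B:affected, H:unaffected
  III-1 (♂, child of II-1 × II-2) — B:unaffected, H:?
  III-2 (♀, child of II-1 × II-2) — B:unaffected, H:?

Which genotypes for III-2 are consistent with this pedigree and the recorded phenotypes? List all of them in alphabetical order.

B/I-1 aff ·: Bb
B/I-2 aff ·: Bb
B/II-1 un I-1×I-2: bb
B/II-2 aff ·: Bb
B/III-1 un II-1×II-2: bb
B/III-2 un II-1×II-2: bb
⇒ B over [I-1,I-2,II-1,II-2,III-1,III-2]: 1 consistent
H/I-1 aff ·: Hh|HH
H/I-2 aff ·: Hh|HH
H/II-1 aff I-1×I-2: Hh|HH
H/II-2 un ·: hh
H/III-1 ? II-1×II-2: hh|Hh
H/III-2 ? II-1×II-2: hh|Hh
⇒ H over [I-1,I-2,II-1,II-2,III-1,III-2]: 16 consistent

III-2 ∈ {bb Hh, bb hh}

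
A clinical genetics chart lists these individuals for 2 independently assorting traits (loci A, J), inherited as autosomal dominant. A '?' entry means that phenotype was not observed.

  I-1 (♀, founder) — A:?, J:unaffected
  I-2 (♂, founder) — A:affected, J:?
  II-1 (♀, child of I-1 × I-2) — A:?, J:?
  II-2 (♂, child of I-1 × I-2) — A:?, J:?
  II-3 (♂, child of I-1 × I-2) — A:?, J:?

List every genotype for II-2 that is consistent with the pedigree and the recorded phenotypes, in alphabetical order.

A/I-1 ? ·: aa|Aa|AA
A/I-2 aff ·: Aa|AA
A/II-1 ? I-1×I-2: aa|Aa|AA
A/II-2 ? I-1×I-2: aa|Aa|AA
A/II-3 ? I-1×I-2: aa|Aa|AA
⇒ A over [I-1,I-2,II-1,II-2,II-3]: 53 consistent
J/I-1 un ·: jj
J/I-2 ? ·: jj|Jj|JJ
J/II-1 ? I-1×I-2: jj|Jj
J/II-2 ? I-1×I-2: jj|Jj
J/II-3 ? I-1×I-2: jj|Jj
⇒ J over [I-1,I-2,II-1,II-2,II-3]: 10 consistent

II-2 ∈ {AA Jj, AA jj, Aa Jj, Aa jj, aa Jj, aa jj}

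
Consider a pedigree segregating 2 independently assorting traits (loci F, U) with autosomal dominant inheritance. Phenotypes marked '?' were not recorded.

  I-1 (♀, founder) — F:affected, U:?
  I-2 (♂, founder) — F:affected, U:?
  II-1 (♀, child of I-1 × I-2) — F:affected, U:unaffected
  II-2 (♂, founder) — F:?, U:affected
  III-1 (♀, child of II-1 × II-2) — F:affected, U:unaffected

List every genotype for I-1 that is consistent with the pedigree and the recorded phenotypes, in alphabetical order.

F/I-1 aff ·: Ff|FF
F/I-2 aff ·: Ff|FF
F/II-1 aff I-1×I-2: Ff|FF
F/II-2 ? ·: ff|Ff|FF
F/III-1 aff II-1×II-2: Ff|FF
⇒ F over [I-1,I-2,II-1,II-2,III-1]: 31 consistent
U/I-1 ? ·: uu|Uu
U/I-2 ? ·: uu|Uu
U/II-1 un I-1×I-2: uu
U/II-2 aff ·: Uu
U/III-1 un II-1×II-2: uu
⇒ U over [I-1,I-2,II-1,II-2,III-1]: 4 consistent

I-1 ∈ {FF Uu, FF uu, Ff Uu, Ff uu}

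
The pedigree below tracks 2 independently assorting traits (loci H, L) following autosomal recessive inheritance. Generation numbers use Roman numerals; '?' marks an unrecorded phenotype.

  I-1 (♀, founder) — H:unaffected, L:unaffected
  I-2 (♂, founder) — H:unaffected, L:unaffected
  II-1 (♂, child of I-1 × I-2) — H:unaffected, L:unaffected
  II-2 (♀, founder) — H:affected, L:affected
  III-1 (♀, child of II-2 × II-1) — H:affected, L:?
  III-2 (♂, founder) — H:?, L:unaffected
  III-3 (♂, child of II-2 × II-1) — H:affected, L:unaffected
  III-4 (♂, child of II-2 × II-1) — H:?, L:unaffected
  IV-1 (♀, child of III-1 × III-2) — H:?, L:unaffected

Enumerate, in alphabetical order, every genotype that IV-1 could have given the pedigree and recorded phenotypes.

IV-1 ∈ {Hh LL, Hh Ll, hh LL, hh Ll}

H/I-1 un ·: HH|Hh
H/I-2 un ·: HH|Hh
H/II-1 un I-1×I-2: Hh
H/II-2 aff ·: hh
H/III-1 aff II-2×II-1: hh
H/III-2 ? ·: HH|Hh|hh
H/III-3 aff II-2×II-1: hh
H/III-4 ? II-2×II-1: Hh|hh
H/IV-1 ? III-1×III-2: Hh|hh
⇒ H over [I-1,I-2,II-1,II-2,III-1,III-2,III-3,III-4,IV-1]: 24 consistent
L/I-1 un ·: LL|Ll
L/I-2 un ·: LL|Ll
L/II-1 un I-1×I-2: LL|Ll
L/II-2 aff ·: ll
L/III-1 ? II-2×II-1: Ll|ll
L/III-2 un ·: LL|Ll
L/III-3 un II-2×II-1: Ll
L/III-4 un II-2×II-1: Ll
L/IV-1 un III-1×III-2: LL|Ll
⇒ L over [I-1,I-2,II-1,II-2,III-1,III-2,III-3,III-4,IV-1]: 34 consistent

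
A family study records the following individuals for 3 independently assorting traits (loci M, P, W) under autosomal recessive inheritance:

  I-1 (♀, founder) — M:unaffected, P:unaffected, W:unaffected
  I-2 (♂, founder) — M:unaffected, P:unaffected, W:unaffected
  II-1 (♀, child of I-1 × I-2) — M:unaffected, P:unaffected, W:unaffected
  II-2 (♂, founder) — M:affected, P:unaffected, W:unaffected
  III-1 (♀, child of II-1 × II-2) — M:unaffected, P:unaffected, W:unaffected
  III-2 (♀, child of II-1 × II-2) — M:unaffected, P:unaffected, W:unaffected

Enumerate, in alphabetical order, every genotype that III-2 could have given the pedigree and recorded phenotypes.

III-2 ∈ {Mm PP WW, Mm PP Ww, Mm Pp WW, Mm Pp Ww}

M/I-1 un ·: MM|Mm
M/I-2 un ·: MM|Mm
M/II-1 un I-1×I-2: MM|Mm
M/II-2 aff ·: mm
M/III-1 un II-1×II-2: Mm
M/III-2 un II-1×II-2: Mm
⇒ M over [I-1,I-2,II-1,II-2,III-1,III-2]: 7 consistent
P/I-1 un ·: PP|Pp
P/I-2 un ·: PP|Pp
P/II-1 un I-1×I-2: PP|Pp
P/II-2 un ·: PP|Pp
P/III-1 un II-1×II-2: PP|Pp
P/III-2 un II-1×II-2: PP|Pp
⇒ P over [I-1,I-2,II-1,II-2,III-1,III-2]: 44 consistent
W/I-1 un ·: WW|Ww
W/I-2 un ·: WW|Ww
W/II-1 un I-1×I-2: WW|Ww
W/II-2 un ·: WW|Ww
W/III-1 un II-1×II-2: WW|Ww
W/III-2 un II-1×II-2: WW|Ww
⇒ W over [I-1,I-2,II-1,II-2,III-1,III-2]: 44 consistent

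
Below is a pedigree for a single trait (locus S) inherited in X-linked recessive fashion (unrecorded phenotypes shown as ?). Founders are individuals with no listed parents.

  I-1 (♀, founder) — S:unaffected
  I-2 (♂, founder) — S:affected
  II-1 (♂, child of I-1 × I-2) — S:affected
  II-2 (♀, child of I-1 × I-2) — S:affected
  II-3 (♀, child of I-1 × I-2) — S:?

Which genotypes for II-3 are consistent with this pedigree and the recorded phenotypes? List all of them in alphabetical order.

S/I-1 un ·: X^SX^s
S/I-2 aff ·: X^sY
S/II-1 aff I-1×I-2: X^sY
S/II-2 aff I-1×I-2: X^sX^s
S/II-3 ? I-1×I-2: X^SX^s|X^sX^s
⇒ S over [I-1,I-2,II-1,II-2,II-3]: 2 consistent

II-3 ∈ {X^SX^s, X^sX^s}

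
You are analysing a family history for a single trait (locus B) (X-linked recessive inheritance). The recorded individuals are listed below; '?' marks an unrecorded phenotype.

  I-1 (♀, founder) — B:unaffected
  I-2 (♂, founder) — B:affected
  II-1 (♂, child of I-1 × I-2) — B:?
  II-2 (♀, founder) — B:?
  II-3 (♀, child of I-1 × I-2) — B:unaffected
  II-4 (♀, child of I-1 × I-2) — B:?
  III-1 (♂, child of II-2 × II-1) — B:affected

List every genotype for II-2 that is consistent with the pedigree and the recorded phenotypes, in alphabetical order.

B/I-1 un ·: X^BX^B|X^BX^b
B/I-2 aff ·: X^bY
B/II-1 ? I-1×I-2: X^BY|X^bY
B/II-2 ? ·: X^BX^b|X^bX^b
B/II-3 un I-1×I-2: X^BX^b
B/II-4 ? I-1×I-2: X^BX^b|X^bX^b
B/III-1 aff II-2×II-1: X^bY
⇒ B over [I-1,I-2,II-1,II-2,II-3,II-4,III-1]: 10 consistent

II-2 ∈ {X^BX^b, X^bX^b}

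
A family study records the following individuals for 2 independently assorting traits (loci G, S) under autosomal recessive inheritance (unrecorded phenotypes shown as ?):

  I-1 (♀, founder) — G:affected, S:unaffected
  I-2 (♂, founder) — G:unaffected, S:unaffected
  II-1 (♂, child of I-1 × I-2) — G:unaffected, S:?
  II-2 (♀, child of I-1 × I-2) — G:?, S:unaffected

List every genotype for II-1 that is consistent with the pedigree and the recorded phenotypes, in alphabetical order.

II-1 ∈ {Gg SS, Gg Ss, Gg ss}

G/I-1 aff ·: gg
G/I-2 un ·: GG|Gg
G/II-1 un I-1×I-2: Gg
G/II-2 ? I-1×I-2: Gg|gg
⇒ G over [I-1,I-2,II-1,II-2]: 3 consistent
S/I-1 un ·: SS|Ss
S/I-2 un ·: SS|Ss
S/II-1 ? I-1×I-2: SS|Ss|ss
S/II-2 un I-1×I-2: SS|Ss
⇒ S over [I-1,I-2,II-1,II-2]: 15 consistent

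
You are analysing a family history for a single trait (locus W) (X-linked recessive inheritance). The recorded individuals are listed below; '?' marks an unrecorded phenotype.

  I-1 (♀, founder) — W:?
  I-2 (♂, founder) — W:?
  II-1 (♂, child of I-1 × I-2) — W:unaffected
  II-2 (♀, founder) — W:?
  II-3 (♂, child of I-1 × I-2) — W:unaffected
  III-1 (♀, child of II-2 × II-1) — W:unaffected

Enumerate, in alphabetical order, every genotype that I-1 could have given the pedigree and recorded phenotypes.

W/I-1 ? ·: X^WX^W|X^WX^w
W/I-2 ? ·: X^WY|X^wY
W/II-1 un I-1×I-2: X^WY
W/II-2 ? ·: X^WX^W|X^WX^w|X^wX^w
W/II-3 un I-1×I-2: X^WY
W/III-1 un II-2×II-1: X^WX^W|X^WX^w
⇒ W over [I-1,I-2,II-1,II-2,II-3,III-1]: 16 consistent

I-1 ∈ {X^WX^W, X^WX^w}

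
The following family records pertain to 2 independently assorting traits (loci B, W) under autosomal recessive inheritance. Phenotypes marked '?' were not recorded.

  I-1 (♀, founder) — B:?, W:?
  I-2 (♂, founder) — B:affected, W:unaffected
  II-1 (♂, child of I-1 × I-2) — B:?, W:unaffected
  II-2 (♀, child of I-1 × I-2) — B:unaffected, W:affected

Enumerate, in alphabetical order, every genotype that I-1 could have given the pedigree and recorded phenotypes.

B/I-1 ? ·: BB|Bb
B/I-2 aff ·: bb
B/II-1 ? I-1×I-2: Bb|bb
B/II-2 un I-1×I-2: Bb
⇒ B over [I-1,I-2,II-1,II-2]: 3 consistent
W/I-1 ? ·: Ww|ww
W/I-2 un ·: Ww
W/II-1 un I-1×I-2: WW|Ww
W/II-2 aff I-1×I-2: ww
⇒ W over [I-1,I-2,II-1,II-2]: 3 consistent

I-1 ∈ {BB Ww, BB ww, Bb Ww, Bb ww}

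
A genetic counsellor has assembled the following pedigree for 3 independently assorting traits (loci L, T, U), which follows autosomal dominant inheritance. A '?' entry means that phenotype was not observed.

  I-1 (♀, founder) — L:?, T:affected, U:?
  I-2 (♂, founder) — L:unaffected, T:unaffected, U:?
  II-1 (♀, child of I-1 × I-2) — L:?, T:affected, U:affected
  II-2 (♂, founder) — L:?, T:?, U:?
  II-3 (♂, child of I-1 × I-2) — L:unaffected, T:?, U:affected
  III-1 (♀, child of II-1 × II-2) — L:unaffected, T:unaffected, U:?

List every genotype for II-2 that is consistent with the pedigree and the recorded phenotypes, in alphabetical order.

L/I-1 ? ·: ll|Ll
L/I-2 un ·: ll
L/II-1 ? I-1×I-2: ll|Ll
L/II-2 ? ·: ll|Ll
L/II-3 un I-1×I-2: ll
L/III-1 un II-1×II-2: ll
⇒ L over [I-1,I-2,II-1,II-2,II-3,III-1]: 6 consistent
T/I-1 aff ·: Tt|TT
T/I-2 un ·: tt
T/II-1 aff I-1×I-2: Tt
T/II-2 ? ·: tt|Tt
T/II-3 ? I-1×I-2: tt|Tt
T/III-1 un II-1×II-2: tt
⇒ T over [I-1,I-2,II-1,II-2,II-3,III-1]: 6 consistent
U/I-1 ? ·: uu|Uu|UU
U/I-2 ? ·: uu|Uu|UU
U/II-1 aff I-1×I-2: Uu|UU
U/II-2 ? ·: uu|Uu|UU
U/II-3 aff I-1×I-2: Uu|UU
U/III-1 ? II-1×II-2: uu|Uu|UU
⇒ U over [I-1,I-2,II-1,II-2,II-3,III-1]: 98 consistent

II-2 ∈ {Ll Tt UU, Ll Tt Uu, Ll Tt uu, Ll tt UU, Ll tt Uu, Ll tt uu, ll Tt UU, ll Tt Uu, ll Tt uu, ll tt UU, ll tt Uu, ll tt uu}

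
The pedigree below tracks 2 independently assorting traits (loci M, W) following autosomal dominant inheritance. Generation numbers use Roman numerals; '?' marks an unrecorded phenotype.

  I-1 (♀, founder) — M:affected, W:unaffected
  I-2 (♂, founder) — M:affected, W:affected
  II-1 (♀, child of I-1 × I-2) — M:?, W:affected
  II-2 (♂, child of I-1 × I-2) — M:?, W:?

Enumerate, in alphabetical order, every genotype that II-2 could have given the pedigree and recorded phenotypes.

M/I-1 aff ·: Mm|MM
M/I-2 aff ·: Mm|MM
M/II-1 ? I-1×I-2: mm|Mm|MM
M/II-2 ? I-1×I-2: mm|Mm|MM
⇒ M over [I-1,I-2,II-1,II-2]: 18 consistent
W/I-1 un ·: ww
W/I-2 aff ·: Ww|WW
W/II-1 aff I-1×I-2: Ww
W/II-2 ? I-1×I-2: ww|Ww
⇒ W over [I-1,I-2,II-1,II-2]: 3 consistent

II-2 ∈ {MM Ww, MM ww, Mm Ww, Mm ww, mm Ww, mm ww}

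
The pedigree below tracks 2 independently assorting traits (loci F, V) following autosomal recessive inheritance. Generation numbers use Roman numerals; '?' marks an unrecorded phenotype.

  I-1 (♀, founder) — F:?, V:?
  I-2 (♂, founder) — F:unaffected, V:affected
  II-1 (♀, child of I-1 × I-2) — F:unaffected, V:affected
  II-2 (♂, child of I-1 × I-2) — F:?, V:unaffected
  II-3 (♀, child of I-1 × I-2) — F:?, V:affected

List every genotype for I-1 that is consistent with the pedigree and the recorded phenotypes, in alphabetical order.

F/I-1 ? ·: FF|Ff|ff
F/I-2 un ·: FF|Ff
F/II-1 un I-1×I-2: FF|Ff
F/II-2 ? I-1×I-2: FF|Ff|ff
F/II-3 ? I-1×I-2: FF|Ff|ff
⇒ F over [I-1,I-2,II-1,II-2,II-3]: 40 consistent
V/I-1 ? ·: Vv
V/I-2 aff ·: vv
V/II-1 aff I-1×I-2: vv
V/II-2 un I-1×I-2: Vv
V/II-3 aff I-1×I-2: vv
⇒ V over [I-1,I-2,II-1,II-2,II-3]: 1 consistent

I-1 ∈ {FF Vv, Ff Vv, ff Vv}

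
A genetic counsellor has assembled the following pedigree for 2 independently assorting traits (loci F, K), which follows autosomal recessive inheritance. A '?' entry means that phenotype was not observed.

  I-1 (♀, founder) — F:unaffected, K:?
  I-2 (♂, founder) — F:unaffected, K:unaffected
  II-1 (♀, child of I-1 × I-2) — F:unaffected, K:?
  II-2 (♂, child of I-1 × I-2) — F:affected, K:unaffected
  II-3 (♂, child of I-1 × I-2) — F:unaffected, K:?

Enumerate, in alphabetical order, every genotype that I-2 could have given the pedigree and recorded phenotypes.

F/I-1 un ·: Ff
F/I-2 un ·: Ff
F/II-1 un I-1×I-2: FF|Ff
F/II-2 aff I-1×I-2: ff
F/II-3 un I-1×I-2: FF|Ff
⇒ F over [I-1,I-2,II-1,II-2,II-3]: 4 consistent
K/I-1 ? ·: KK|Kk|kk
K/I-2 un ·: KK|Kk
K/II-1 ? I-1×I-2: KK|Kk|kk
K/II-2 un I-1×I-2: KK|Kk
K/II-3 ? I-1×I-2: KK|Kk|kk
⇒ K over [I-1,I-2,II-1,II-2,II-3]: 40 consistent

I-2 ∈ {Ff KK, Ff Kk}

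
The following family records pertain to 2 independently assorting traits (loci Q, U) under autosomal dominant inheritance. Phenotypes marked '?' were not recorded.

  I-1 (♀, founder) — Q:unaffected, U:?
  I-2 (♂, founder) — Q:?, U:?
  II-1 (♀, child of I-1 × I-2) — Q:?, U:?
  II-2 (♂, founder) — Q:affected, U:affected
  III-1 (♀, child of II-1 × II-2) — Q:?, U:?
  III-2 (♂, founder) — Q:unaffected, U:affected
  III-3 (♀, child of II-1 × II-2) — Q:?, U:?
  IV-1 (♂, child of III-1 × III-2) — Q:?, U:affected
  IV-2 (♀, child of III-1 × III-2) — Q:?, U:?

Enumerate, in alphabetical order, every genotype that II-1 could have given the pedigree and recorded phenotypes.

Q/I-1 un ·: qq
Q/I-2 ? ·: qq|Qq|QQ
Q/II-1 ? I-1×I-2: qq|Qq
Q/II-2 aff ·: Qq|QQ
Q/III-1 ? II-1×II-2: qq|Qq|QQ
Q/III-2 un ·: qq
Q/III-3 ? II-1×II-2: qq|Qq|QQ
Q/IV-1 ? III-1×III-2: qq|Qq
Q/IV-2 ? III-1×III-2: qq|Qq
⇒ Q over [I-1,I-2,II-1,II-2,III-1,III-2,III-3,IV-1,IV-2]: 84 consistent
U/I-1 ? ·: uu|Uu|UU
U/I-2 ? ·: uu|Uu|UU
U/II-1 ? I-1×I-2: uu|Uu|UU
U/II-2 aff ·: Uu|UU
U/III-1 ? II-1×II-2: uu|Uu|UU
U/III-2 aff ·: Uu|UU
U/III-3 ? II-1×II-2: uu|Uu|UU
U/IV-1 aff III-1×III-2: Uu|UU
U/IV-2 ? III-1×III-2: uu|Uu|UU
⇒ U over [I-1,I-2,II-1,II-2,III-1,III-2,III-3,IV-1,IV-2]: 872 consistent

II-1 ∈ {Qq UU, Qq Uu, Qq uu, qq UU, qq Uu, qq uu}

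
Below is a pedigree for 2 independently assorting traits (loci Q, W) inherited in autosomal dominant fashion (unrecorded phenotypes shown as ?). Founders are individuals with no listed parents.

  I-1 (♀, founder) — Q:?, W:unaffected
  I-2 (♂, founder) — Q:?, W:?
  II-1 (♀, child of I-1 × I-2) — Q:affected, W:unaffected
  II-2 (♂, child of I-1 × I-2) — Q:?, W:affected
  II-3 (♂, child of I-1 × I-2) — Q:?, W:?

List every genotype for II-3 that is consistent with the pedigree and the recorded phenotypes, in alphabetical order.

Q/I-1 ? ·: qq|Qq|QQ
Q/I-2 ? ·: qq|Qq|QQ
Q/II-1 aff I-1×I-2: Qq|QQ
Q/II-2 ? I-1×I-2: qq|Qq|QQ
Q/II-3 ? I-1×I-2: qq|Qq|QQ
⇒ Q over [I-1,I-2,II-1,II-2,II-3]: 45 consistent
W/I-1 un ·: ww
W/I-2 ? ·: Ww
W/II-1 un I-1×I-2: ww
W/II-2 aff I-1×I-2: Ww
W/II-3 ? I-1×I-2: ww|Ww
⇒ W over [I-1,I-2,II-1,II-2,II-3]: 2 consistent

II-3 ∈ {QQ Ww, QQ ww, Qq Ww, Qq ww, qq Ww, qq ww}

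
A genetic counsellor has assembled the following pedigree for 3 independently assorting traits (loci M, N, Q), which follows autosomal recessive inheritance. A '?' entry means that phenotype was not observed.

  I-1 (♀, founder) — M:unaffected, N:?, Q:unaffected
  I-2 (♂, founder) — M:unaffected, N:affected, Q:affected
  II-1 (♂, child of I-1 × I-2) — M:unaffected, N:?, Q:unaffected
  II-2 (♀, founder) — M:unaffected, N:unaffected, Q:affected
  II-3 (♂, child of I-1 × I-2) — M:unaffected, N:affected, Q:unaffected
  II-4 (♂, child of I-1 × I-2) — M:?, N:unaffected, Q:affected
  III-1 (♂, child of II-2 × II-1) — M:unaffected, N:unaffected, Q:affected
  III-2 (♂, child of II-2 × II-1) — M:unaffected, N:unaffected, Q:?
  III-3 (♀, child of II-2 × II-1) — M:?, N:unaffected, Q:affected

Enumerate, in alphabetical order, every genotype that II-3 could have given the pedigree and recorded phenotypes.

II-3 ∈ {MM nn Qq, Mm nn Qq}

M/I-1 un ·: MM|Mm
M/I-2 un ·: MM|Mm
M/II-1 un I-1×I-2: MM|Mm
M/II-2 un ·: MM|Mm
M/II-3 un I-1×I-2: MM|Mm
M/II-4 ? I-1×I-2: MM|Mm|mm
M/III-1 un II-2×II-1: MM|Mm
M/III-2 un II-2×II-1: MM|Mm
M/III-3 ? II-2×II-1: MM|Mm|mm
⇒ M over [I-1,I-2,II-1,II-2,II-3,II-4,III-1,III-2,III-3]: 415 consistent
N/I-1 ? ·: Nn
N/I-2 aff ·: nn
N/II-1 ? I-1×I-2: Nn|nn
N/II-2 un ·: NN|Nn
N/II-3 aff I-1×I-2: nn
N/II-4 un I-1×I-2: Nn
N/III-1 un II-2×II-1: NN|Nn
N/III-2 un II-2×II-1: NN|Nn
N/III-3 un II-2×II-1: NN|Nn
⇒ N over [I-1,I-2,II-1,II-2,II-3,II-4,III-1,III-2,III-3]: 18 consistent
Q/I-1 un ·: Qq
Q/I-2 aff ·: qq
Q/II-1 un I-1×I-2: Qq
Q/II-2 aff ·: qq
Q/II-3 un I-1×I-2: Qq
Q/II-4 aff I-1×I-2: qq
Q/III-1 aff II-2×II-1: qq
Q/III-2 ? II-2×II-1: Qq|qq
Q/III-3 aff II-2×II-1: qq
⇒ Q over [I-1,I-2,II-1,II-2,II-3,II-4,III-1,III-2,III-3]: 2 consistent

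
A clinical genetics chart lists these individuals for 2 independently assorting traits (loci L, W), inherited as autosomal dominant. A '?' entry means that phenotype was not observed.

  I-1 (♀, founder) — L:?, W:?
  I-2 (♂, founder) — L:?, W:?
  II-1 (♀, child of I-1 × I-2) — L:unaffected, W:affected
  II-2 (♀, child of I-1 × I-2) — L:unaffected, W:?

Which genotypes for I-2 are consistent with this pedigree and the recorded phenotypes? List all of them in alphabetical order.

I-2 ∈ {Ll WW, Ll Ww, Ll ww, ll WW, ll Ww, ll ww}

L/I-1 ? ·: ll|Ll
L/I-2 ? ·: ll|Ll
L/II-1 un I-1×I-2: ll
L/II-2 un I-1×I-2: ll
⇒ L over [I-1,I-2,II-1,II-2]: 4 consistent
W/I-1 ? ·: ww|Ww|WW
W/I-2 ? ·: ww|Ww|WW
W/II-1 aff I-1×I-2: Ww|WW
W/II-2 ? I-1×I-2: ww|Ww|WW
⇒ W over [I-1,I-2,II-1,II-2]: 21 consistent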